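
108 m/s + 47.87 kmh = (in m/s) 121.3. Check: 108 m/s is already in m/s. 1 kmh = 0.27777778 m/s, so 47.87 kmh = 47.87 * 0.27777778 = 13.297222 m/s. Sum: 108 + 13.297222 = 121.29722 m/s. Result: 121.29722 m/s ≈ 121.3 m/s (4 s.f.).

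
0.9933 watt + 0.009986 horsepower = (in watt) 8.44. Check: 0.9933 watt = 0.9933 W. 1 horsepower = 745.69987 W, so 0.009986 horsepower = 0.009986 * 745.69987 = 7.4465589 W. Sum: 0.9933 + 7.4465589 = 8.4398589 W. 8.4398589 W = 8.4398589 watt ≈ 8.44 watt (4 s.f.).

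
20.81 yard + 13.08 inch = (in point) 1 yard = 0.9144 m, so 20.81 yard = 20.81 * 0.9144 = 19.028664 m. 1 inch = 0.0254 m, so 13.08 inch = 13.08 * 0.0254 = 0.332232 m. Sum: 19.028664 + 0.332232 = 19.360896 m. 1 point = 0.00035277778 m, so 19.360896 m = 19.360896 / 0.00035277778 = 54881.28 point ≈ 5.488e+04 point (4 s.f.). Final answer: 5.488e+04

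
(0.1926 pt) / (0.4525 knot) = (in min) 1 pt = 0.00035277778 m, so 0.1926 pt = 0.1926 * 0.00035277778 = 6.7945e-05 m. 1 knot = 0.51444444 m/s, so 0.4525 knot = 0.4525 * 0.51444444 = 0.23278611 m/s. Combine: 6.7945e-05 m / 0.23278611 m/s = 0.00029187738 s. 1 min = 60 s, so 0.00029187738 s = 0.00029187738 / 60 = 4.864623e-06 min ≈ 4.865e-06 min (4 s.f.). Final answer: 4.865e-06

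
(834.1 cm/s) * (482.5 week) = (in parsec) 1 cm/s = 0.01 m/s, so 834.1 cm/s = 834.1 * 0.01 = 8.341 m/s. 1 week = 604800 s, so 482.5 week = 482.5 * 604800 = 2.91816e+08 s. Combine: 8.341 m/s * 2.91816e+08 s = 2.4340373e+09 m. 1 parsec = 3.0856776e+16 m, so 2.4340373e+09 m = 2.4340373e+09 / 3.0856776e+16 = 7.8881775e-08 parsec ≈ 7.888e-08 parsec (4 s.f.). Final answer: 7.888e-08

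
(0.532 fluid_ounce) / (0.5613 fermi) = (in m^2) 2.803e+10. Check: 1 fluid_ounce = 2.957353e-05 m^3, so 0.532 fluid_ounce = 0.532 * 2.957353e-05 = 1.5733118e-05 m^3. 1 fermi = 1e-15 m, so 0.5613 fermi = 0.5613 * 1e-15 = 5.613e-16 m. Combine: 1.5733118e-05 m^3 / 5.613e-16 m = 2.8029784e+10 m^2. Result: 2.8029784e+10 m^2 ≈ 2.803e+10 m^2 (4 s.f.).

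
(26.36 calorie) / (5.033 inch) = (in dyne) 1 calorie = 4.184 J, so 26.36 calorie = 26.36 * 4.184 = 110.29024 J. 1 inch = 0.0254 m, so 5.033 inch = 5.033 * 0.0254 = 0.1278382 m. Combine: 110.29024 J / 0.1278382 m = 862.73305 N. 1 dyne = 1e-05 N, so 862.73305 N = 862.73305 / 1e-05 = 86273305 dyne ≈ 8.627e+07 dyne (4 s.f.). Final answer: 8.627e+07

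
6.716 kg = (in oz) 1 oz = 0.028349523 kg, so 6.716 kg = 6.716 / 0.028349523 = 236.89993 oz ≈ 236.9 oz (4 s.f.). Final answer: 236.9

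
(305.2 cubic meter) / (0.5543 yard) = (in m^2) 305.2 cubic meter = 305.2 m^3. 1 yard = 0.9144 m, so 0.5543 yard = 0.5543 * 0.9144 = 0.50685192 m. Combine: 305.2 m^3 / 0.50685192 m = 602.14826 m^2. Result: 602.14826 m^2 ≈ 602.1 m^2 (4 s.f.). Final answer: 602.1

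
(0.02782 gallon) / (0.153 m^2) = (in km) 6.883e-07. Check: 1 gallon = 0.0037854118 m^3, so 0.02782 gallon = 0.02782 * 0.0037854118 = 0.00010531016 m^3. 0.153 m^2 is already in m^2. Combine: 0.00010531016 m^3 / 0.153 m^2 = 0.00068830167 m. 1 km = 1000 m, so 0.00068830167 m = 0.00068830167 / 1000 = 6.8830167e-07 km ≈ 6.883e-07 km (4 s.f.).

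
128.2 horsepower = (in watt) 1 horsepower = 745.69987 W, so 128.2 horsepower = 128.2 * 745.69987 = 95598.724 W. 95598.724 W = 95598.724 watt ≈ 9.56e+04 watt (4 s.f.). Final answer: 9.56e+04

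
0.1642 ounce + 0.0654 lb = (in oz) 1 ounce = 0.028349523 kg, so 0.1642 ounce = 0.1642 * 0.028349523 = 0.0046549917 kg. 1 lb = 0.45359237 kg, so 0.0654 lb = 0.0654 * 0.45359237 = 0.029664941 kg. Sum: 0.0046549917 + 0.029664941 = 0.034319933 kg. 1 oz = 0.028349523 kg, so 0.034319933 kg = 0.034319933 / 0.028349523 = 1.2106 oz ≈ 1.211 oz (4 s.f.). Final answer: 1.211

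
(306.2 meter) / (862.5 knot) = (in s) 0.6901. Check: 306.2 meter = 306.2 m. 1 knot = 0.51444444 m/s, so 862.5 knot = 862.5 * 0.51444444 = 443.70833 m/s. Combine: 306.2 m / 443.70833 m/s = 0.69009297 s. Result: 0.69009297 s ≈ 0.6901 s (4 s.f.).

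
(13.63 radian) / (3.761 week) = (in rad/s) 5.992e-06. Check: 13.63 radian = 13.63 rad. 1 week = 604800 s, so 3.761 week = 3.761 * 604800 = 2274652.8 s. Combine: 13.63 rad / 2274652.8 s = 5.9921233e-06 rad/s. Result: 5.9921233e-06 rad/s ≈ 5.992e-06 rad/s (4 s.f.).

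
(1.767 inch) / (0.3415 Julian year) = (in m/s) 4.165e-09. Check: 1 inch = 0.0254 m, so 1.767 inch = 1.767 * 0.0254 = 0.0448818 m. 1 Julian year = 31557600 s, so 0.3415 Julian year = 0.3415 * 31557600 = 10776920 s. Combine: 0.0448818 m / 10776920 s = 4.164622e-09 m/s. Result: 4.164622e-09 m/s ≈ 4.165e-09 m/s (4 s.f.).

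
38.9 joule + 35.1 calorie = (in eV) 38.9 joule = 38.9 J. 1 calorie = 4.184 J, so 35.1 calorie = 35.1 * 4.184 = 146.8584 J. Sum: 38.9 + 146.8584 = 185.7584 J. 1 eV = 1.6021766e-19 J, so 185.7584 J = 185.7584 / 1.6021766e-19 = 1.1594127e+21 eV ≈ 1.159e+21 eV (4 s.f.). Final answer: 1.159e+21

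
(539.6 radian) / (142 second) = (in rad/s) 539.6 radian = 539.6 rad. 142 second = 142 s. Combine: 539.6 rad / 142 s = 3.8 rad/s. Result: 3.8 rad/s. Final answer: 3.8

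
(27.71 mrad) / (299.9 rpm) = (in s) 1 mrad = 0.001 rad, so 27.71 mrad = 27.71 * 0.001 = 0.02771 rad. 1 rpm = 0.10471976 rad/s, so 299.9 rpm = 299.9 * 0.10471976 = 31.405455 rad/s. Combine: 0.02771 rad / 31.405455 rad/s = 0.0008823308 s. Result: 0.0008823308 s ≈ 0.0008823 s (4 s.f.). Final answer: 0.0008823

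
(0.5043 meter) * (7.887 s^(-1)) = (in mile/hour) 0.5043 meter = 0.5043 m. 7.887 s^(-1) = 7.887 Hz. Combine: 0.5043 m * 7.887 Hz = 3.9774141 m/s. 1 mile/hour = 0.44704 m/s, so 3.9774141 m/s = 3.9774141 / 0.44704 = 8.8972219 mile/hour ≈ 8.897 mile/hour (4 s.f.). Final answer: 8.897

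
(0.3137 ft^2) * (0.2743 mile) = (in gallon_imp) 1 ft^2 = 0.09290304 m^2, so 0.3137 ft^2 = 0.3137 * 0.09290304 = 0.029143684 m^2. 1 mile = 1609.344 m, so 0.2743 mile = 0.2743 * 1609.344 = 441.44306 m. Combine: 0.029143684 m^2 * 441.44306 m = 12.865277 m^3. 1 gallon_imp = 0.00454609 m^3, so 12.865277 m^3 = 12.865277 / 0.00454609 = 2829.9653 gallon_imp ≈ 2830 gallon_imp (4 s.f.). Final answer: 2830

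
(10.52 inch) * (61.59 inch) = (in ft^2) 4.499. Check: 1 inch = 0.0254 m, so 10.52 inch = 10.52 * 0.0254 = 0.267208 m. 1 inch = 0.0254 m, so 61.59 inch = 61.59 * 0.0254 = 1.564386 m. Combine: 0.267208 m * 1.564386 m = 0.41801645 m^2. 1 ft^2 = 0.09290304 m^2, so 0.41801645 m^2 = 0.41801645 / 0.09290304 = 4.4994917 ft^2 ≈ 4.499 ft^2 (4 s.f.).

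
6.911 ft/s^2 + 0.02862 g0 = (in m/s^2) 1 ft/s^2 = 0.3048 m/s^2, so 6.911 ft/s^2 = 6.911 * 0.3048 = 2.1064728 m/s^2. 1 g0 = 9.80665 m/s^2, so 0.02862 g0 = 0.02862 * 9.80665 = 0.28066632 m/s^2. Sum: 2.1064728 + 0.28066632 = 2.3871391 m/s^2. Result: 2.3871391 m/s^2 ≈ 2.387 m/s^2 (4 s.f.). Final answer: 2.387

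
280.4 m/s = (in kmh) 1 kmh = 0.27777778 m/s, so 280.4 m/s = 280.4 / 0.27777778 = 1009.44 kmh ≈ 1009 kmh (4 s.f.). Final answer: 1009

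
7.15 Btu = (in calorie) 1 Btu = 1055.0559 J, so 7.15 Btu = 7.15 * 1055.0559 = 7543.6493 J. 1 calorie = 4.184 J, so 7543.6493 J = 7543.6493 / 4.184 = 1802.9755 calorie ≈ 1803 calorie (4 s.f.). Final answer: 1803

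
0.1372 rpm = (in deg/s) 0.8232. Check: 1 rpm = 0.10471976 rad/s, so 0.1372 rpm = 0.1372 * 0.10471976 = 0.01436755 rad/s. 1 deg/s = 0.017453293 rad/s, so 0.01436755 rad/s = 0.01436755 / 0.017453293 = 0.8232 deg/s.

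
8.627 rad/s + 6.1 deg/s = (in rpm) 8.627 rad/s is already in rad/s. 1 deg/s = 0.017453293 rad/s, so 6.1 deg/s = 6.1 * 0.017453293 = 0.10646508 rad/s. Sum: 8.627 + 0.10646508 = 8.7334651 rad/s. 1 rpm = 0.10471976 rad/s, so 8.7334651 rad/s = 8.7334651 / 0.10471976 = 83.398448 rpm ≈ 83.4 rpm (4 s.f.). Final answer: 83.4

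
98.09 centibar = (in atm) 1 centibar = 1000 Pa, so 98.09 centibar = 98.09 * 1000 = 98090 Pa. 1 atm = 101325 Pa, so 98090 Pa = 98090 / 101325 = 0.96807303 atm ≈ 0.9681 atm (4 s.f.). Final answer: 0.9681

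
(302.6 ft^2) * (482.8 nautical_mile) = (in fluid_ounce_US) 8.5e+11. Check: 1 ft^2 = 0.09290304 m^2, so 302.6 ft^2 = 302.6 * 0.09290304 = 28.11246 m^2. 1 nautical_mile = 1852 m, so 482.8 nautical_mile = 482.8 * 1852 = 894145.6 m. Combine: 28.11246 m^2 * 894145.6 m = 25136632 m^3. 1 fluid_ounce_US = 2.957353e-05 m^3, so 25136632 m^3 = 25136632 / 2.957353e-05 = 8.4997066e+11 fluid_ounce_US ≈ 8.5e+11 fluid_ounce_US (4 s.f.).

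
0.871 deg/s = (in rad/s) 0.0152. Check: 1 deg/s = 0.017453293 rad/s, so 0.871 deg/s = 0.871 * 0.017453293 = 0.015201818 rad/s. Result: 0.015201818 rad/s ≈ 0.0152 rad/s (4 s.f.).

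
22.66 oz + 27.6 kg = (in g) 2.824e+04. Check: 1 oz = 0.028349523 kg, so 22.66 oz = 22.66 * 0.028349523 = 0.64240019 kg. 27.6 kg is already in kg. Sum: 0.64240019 + 27.6 = 28.2424 kg. 1 g = 0.001 kg, so 28.2424 kg = 28.2424 / 0.001 = 28242.4 g ≈ 2.824e+04 g (4 s.f.).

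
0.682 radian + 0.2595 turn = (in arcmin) 0.682 radian = 0.682 rad. 1 turn = 6.2831853 rad, so 0.2595 turn = 0.2595 * 6.2831853 = 1.6304866 rad. Sum: 0.682 + 1.6304866 = 2.3124866 rad. 1 arcmin = 0.00029088821 rad, so 2.3124866 rad = 2.3124866 / 0.00029088821 = 7949.7433 arcmin ≈ 7950 arcmin (4 s.f.). Final answer: 7950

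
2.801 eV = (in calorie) 1.073e-19. Check: 1 eV = 1.6021766e-19 J, so 2.801 eV = 2.801 * 1.6021766e-19 = 4.4876968e-19 J. 1 calorie = 4.184 J, so 4.4876968e-19 J = 4.4876968e-19 / 4.184 = 1.0725853e-19 calorie ≈ 1.073e-19 calorie (4 s.f.).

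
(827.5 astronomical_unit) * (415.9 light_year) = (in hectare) 4.871e+28. Check: 1 astronomical_unit = 1.4959787e+11 m, so 827.5 astronomical_unit = 827.5 * 1.4959787e+11 = 1.2379224e+14 m. 1 light_year = 9.4607305e+15 m, so 415.9 light_year = 415.9 * 9.4607305e+15 = 3.9347178e+18 m. Combine: 1.2379224e+14 m * 3.9347178e+18 m = 4.8708752e+32 m^2. 1 hectare = 10000 m^2, so 4.8708752e+32 m^2 = 4.8708752e+32 / 10000 = 4.8708752e+28 hectare ≈ 4.871e+28 hectare (4 s.f.).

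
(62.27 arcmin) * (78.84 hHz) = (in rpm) 1 arcmin = 0.00029088821 rad, so 62.27 arcmin = 62.27 * 0.00029088821 = 0.018113609 rad. 1 hHz = 100 Hz, so 78.84 hHz = 78.84 * 100 = 7884 Hz. Combine: 0.018113609 rad * 7884 Hz = 142.80769 rad/s. 1 rpm = 0.10471976 rad/s, so 142.80769 rad/s = 142.80769 / 0.10471976 = 1363.713 rpm ≈ 1364 rpm (4 s.f.). Final answer: 1364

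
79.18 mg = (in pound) 1 mg = 1e-06 kg, so 79.18 mg = 79.18 * 1e-06 = 7.918e-05 kg. 1 pound = 0.45359237 kg, so 7.918e-05 kg = 7.918e-05 / 0.45359237 = 0.00017456202 pound ≈ 0.0001746 pound (4 s.f.). Final answer: 0.0001746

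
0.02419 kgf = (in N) 0.2372. Check: 1 kgf = 9.80665 N, so 0.02419 kgf = 0.02419 * 9.80665 = 0.23722286 N. Result: 0.23722286 N ≈ 0.2372 N (4 s.f.).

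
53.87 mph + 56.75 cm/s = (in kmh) 1 mph = 0.44704 m/s, so 53.87 mph = 53.87 * 0.44704 = 24.082045 m/s. 1 cm/s = 0.01 m/s, so 56.75 cm/s = 56.75 * 0.01 = 0.5675 m/s. Sum: 24.082045 + 0.5675 = 24.649545 m/s. 1 kmh = 0.27777778 m/s, so 24.649545 m/s = 24.649545 / 0.27777778 = 88.738361 kmh ≈ 88.74 kmh (4 s.f.). Final answer: 88.74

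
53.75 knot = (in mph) 61.85. Check: 1 knot = 0.51444444 m/s, so 53.75 knot = 53.75 * 0.51444444 = 27.651389 m/s. 1 mph = 0.44704 m/s, so 27.651389 m/s = 27.651389 / 0.44704 = 61.854395 mph ≈ 61.85 mph (4 s.f.).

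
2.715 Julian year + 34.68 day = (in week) 146.6. Check: 1 Julian year = 31557600 s, so 2.715 Julian year = 2.715 * 31557600 = 85678884 s. 1 day = 86400 s, so 34.68 day = 34.68 * 86400 = 2996352 s. Sum: 85678884 + 2996352 = 88675236 s. 1 week = 604800 s, so 88675236 s = 88675236 / 604800 = 146.61911 week ≈ 146.6 week (4 s.f.).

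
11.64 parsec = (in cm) 1 parsec = 3.0856776e+16 m, so 11.64 parsec = 11.64 * 3.0856776e+16 = 3.5917287e+17 m. 1 cm = 0.01 m, so 3.5917287e+17 m = 3.5917287e+17 / 0.01 = 3.5917287e+19 cm ≈ 3.592e+19 cm (4 s.f.). Final answer: 3.592e+19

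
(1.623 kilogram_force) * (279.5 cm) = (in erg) 1 kilogram_force = 9.80665 N, so 1.623 kilogram_force = 1.623 * 9.80665 = 15.916193 N. 1 cm = 0.01 m, so 279.5 cm = 279.5 * 0.01 = 2.795 m. Combine: 15.916193 N * 2.795 m = 44.485759 J. 1 erg = 1e-07 J, so 44.485759 J = 44.485759 / 1e-07 = 4.4485759e+08 erg ≈ 4.449e+08 erg (4 s.f.). Final answer: 4.449e+08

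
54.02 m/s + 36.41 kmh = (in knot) 124.7. Check: 54.02 m/s is already in m/s. 1 kmh = 0.27777778 m/s, so 36.41 kmh = 36.41 * 0.27777778 = 10.113889 m/s. Sum: 54.02 + 10.113889 = 64.133889 m/s. 1 knot = 0.51444444 m/s, so 64.133889 m/s = 64.133889 / 0.51444444 = 124.66631 knot ≈ 124.7 knot (4 s.f.).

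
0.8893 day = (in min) 1 day = 86400 s, so 0.8893 day = 0.8893 * 86400 = 76835.52 s. 1 min = 60 s, so 76835.52 s = 76835.52 / 60 = 1280.592 min ≈ 1281 min (4 s.f.). Final answer: 1281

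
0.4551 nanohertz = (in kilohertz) 4.551e-13. Check: 1 nanohertz = 1e-09 Hz, so 0.4551 nanohertz = 0.4551 * 1e-09 = 4.551e-10 Hz. 1 kilohertz = 1000 Hz, so 4.551e-10 Hz = 4.551e-10 / 1000 = 4.551e-13 kilohertz.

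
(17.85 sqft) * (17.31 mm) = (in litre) 28.71. Check: 1 sqft = 0.09290304 m^2, so 17.85 sqft = 17.85 * 0.09290304 = 1.6583193 m^2. 1 mm = 0.001 m, so 17.31 mm = 17.31 * 0.001 = 0.01731 m. Combine: 1.6583193 m^2 * 0.01731 m = 0.028705506 m^3. 1 litre = 0.001 m^3, so 0.028705506 m^3 = 0.028705506 / 0.001 = 28.705506 litre ≈ 28.71 litre (4 s.f.).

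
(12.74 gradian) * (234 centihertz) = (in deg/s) 26.83. Check: 1 gradian = 0.015707963 rad, so 12.74 gradian = 12.74 * 0.015707963 = 0.20011945 rad. 1 centihertz = 0.01 Hz, so 234 centihertz = 234 * 0.01 = 2.34 Hz. Combine: 0.20011945 rad * 2.34 Hz = 0.46827952 rad/s. 1 deg/s = 0.017453293 rad/s, so 0.46827952 rad/s = 0.46827952 / 0.017453293 = 26.83044 deg/s ≈ 26.83 deg/s (4 s.f.).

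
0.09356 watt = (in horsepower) 0.0001255. Check: 0.09356 watt = 0.09356 W. 1 horsepower = 745.69987 W, so 0.09356 W = 0.09356 / 745.69987 = 0.00012546603 horsepower ≈ 0.0001255 horsepower (4 s.f.).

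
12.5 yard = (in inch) 1 yard = 0.9144 m, so 12.5 yard = 12.5 * 0.9144 = 11.43 m. 1 inch = 0.0254 m, so 11.43 m = 11.43 / 0.0254 = 450 inch. Final answer: 450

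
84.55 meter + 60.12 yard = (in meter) 84.55 meter = 84.55 m. 1 yard = 0.9144 m, so 60.12 yard = 60.12 * 0.9144 = 54.973728 m. Sum: 84.55 + 54.973728 = 139.52373 m. 139.52373 m = 139.52373 meter ≈ 139.5 meter (4 s.f.). Final answer: 139.5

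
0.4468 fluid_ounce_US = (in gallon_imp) 1 fluid_ounce_US = 2.957353e-05 m^3, so 0.4468 fluid_ounce_US = 0.4468 * 2.957353e-05 = 1.3213453e-05 m^3. 1 gallon_imp = 0.00454609 m^3, so 1.3213453e-05 m^3 = 1.3213453e-05 / 0.00454609 = 0.0029065533 gallon_imp ≈ 0.002907 gallon_imp (4 s.f.). Final answer: 0.002907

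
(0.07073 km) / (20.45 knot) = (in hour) 1 km = 1000 m, so 0.07073 km = 0.07073 * 1000 = 70.73 m. 1 knot = 0.51444444 m/s, so 20.45 knot = 20.45 * 0.51444444 = 10.520389 m/s. Combine: 70.73 m / 10.520389 m/s = 6.7231355 s. 1 hour = 3600 s, so 6.7231355 s = 6.7231355 / 3600 = 0.0018675376 hour ≈ 0.001868 hour (4 s.f.). Final answer: 0.001868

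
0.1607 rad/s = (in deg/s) 9.207. Check: 1 deg/s = 0.017453293 rad/s, so 0.1607 rad/s = 0.1607 / 0.017453293 = 9.2074318 deg/s ≈ 9.207 deg/s (4 s.f.).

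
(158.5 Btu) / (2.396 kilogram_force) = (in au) 4.757e-08. Check: 1 Btu = 1055.0559 J, so 158.5 Btu = 158.5 * 1055.0559 = 167226.35 J. 1 kilogram_force = 9.80665 N, so 2.396 kilogram_force = 2.396 * 9.80665 = 23.496733 N. Combine: 167226.35 J / 23.496733 N = 7117.0043 m. 1 au = 1.4959787e+11 m, so 7117.0043 m = 7117.0043 / 1.4959787e+11 = 4.7574235e-08 au ≈ 4.757e-08 au (4 s.f.).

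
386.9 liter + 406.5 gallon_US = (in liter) 1 liter = 0.001 m^3, so 386.9 liter = 386.9 * 0.001 = 0.3869 m^3. 1 gallon_US = 0.0037854118 m^3, so 406.5 gallon_US = 406.5 * 0.0037854118 = 1.5387699 m^3. Sum: 0.3869 + 1.5387699 = 1.9256699 m^3. 1 liter = 0.001 m^3, so 1.9256699 m^3 = 1.9256699 / 0.001 = 1925.6699 liter ≈ 1926 liter (4 s.f.). Final answer: 1926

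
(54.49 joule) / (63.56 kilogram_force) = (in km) 8.742e-05. Check: 54.49 joule = 54.49 J. 1 kilogram_force = 9.80665 N, so 63.56 kilogram_force = 63.56 * 9.80665 = 623.31067 N. Combine: 54.49 J / 623.31067 N = 0.08742029 m. 1 km = 1000 m, so 0.08742029 m = 0.08742029 / 1000 = 8.742029e-05 km ≈ 8.742e-05 km (4 s.f.).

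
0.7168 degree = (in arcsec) 1 degree = 0.017453293 rad, so 0.7168 degree = 0.7168 * 0.017453293 = 0.01251052 rad. 1 arcsec = 4.8481368e-06 rad, so 0.01251052 rad = 0.01251052 / 4.8481368e-06 = 2580.48 arcsec ≈ 2580 arcsec (4 s.f.). Final answer: 2580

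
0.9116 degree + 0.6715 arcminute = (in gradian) 1 degree = 0.017453293 rad, so 0.9116 degree = 0.9116 * 0.017453293 = 0.015910421 rad. 1 arcminute = 0.00029088821 rad, so 0.6715 arcminute = 0.6715 * 0.00029088821 = 0.00019533143 rad. Sum: 0.015910421 + 0.00019533143 = 0.016105753 rad. 1 gradian = 0.015707963 rad, so 0.016105753 rad = 0.016105753 / 0.015707963 = 1.0253241 gradian ≈ 1.025 gradian (4 s.f.). Final answer: 1.025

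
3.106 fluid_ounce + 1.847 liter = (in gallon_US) 0.5122. Check: 1 fluid_ounce = 2.957353e-05 m^3, so 3.106 fluid_ounce = 3.106 * 2.957353e-05 = 9.1855383e-05 m^3. 1 liter = 0.001 m^3, so 1.847 liter = 1.847 * 0.001 = 0.001847 m^3. Sum: 9.1855383e-05 + 0.001847 = 0.0019388554 m^3. 1 gallon_US = 0.0037854118 m^3, so 0.0019388554 m^3 = 0.0019388554 / 0.0037854118 = 0.51219141 gallon_US ≈ 0.5122 gallon_US (4 s.f.).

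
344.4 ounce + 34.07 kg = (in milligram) 4.383e+07. Check: 1 ounce = 0.028349523 kg, so 344.4 ounce = 344.4 * 0.028349523 = 9.7635758 kg. 34.07 kg is already in kg. Sum: 9.7635758 + 34.07 = 43.833576 kg. 1 milligram = 1e-06 kg, so 43.833576 kg = 43.833576 / 1e-06 = 43833576 milligram ≈ 4.383e+07 milligram (4 s.f.).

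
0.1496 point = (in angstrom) 5.278e+05. Check: 1 point = 0.00035277778 m, so 0.1496 point = 0.1496 * 0.00035277778 = 5.2775556e-05 m. 1 angstrom = 1e-10 m, so 5.2775556e-05 m = 5.2775556e-05 / 1e-10 = 527755.56 angstrom ≈ 5.278e+05 angstrom (4 s.f.).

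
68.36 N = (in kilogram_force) 6.971. Check: 1 kilogram_force = 9.80665 N, so 68.36 N = 68.36 / 9.80665 = 6.97078 kilogram_force ≈ 6.971 kilogram_force (4 s.f.).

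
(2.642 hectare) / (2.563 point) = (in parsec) 9.47e-10. Check: 1 hectare = 10000 m^2, so 2.642 hectare = 2.642 * 10000 = 26420 m^2. 1 point = 0.00035277778 m, so 2.563 point = 2.563 * 0.00035277778 = 0.00090416944 m. Combine: 26420 m^2 / 0.00090416944 m = 29220187 m. 1 parsec = 3.0856776e+16 m, so 29220187 m = 29220187 / 3.0856776e+16 = 9.4696176e-10 parsec ≈ 9.47e-10 parsec (4 s.f.).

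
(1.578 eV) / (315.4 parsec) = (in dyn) 1 eV = 1.6021766e-19 J, so 1.578 eV = 1.578 * 1.6021766e-19 = 2.5282347e-19 J. 1 parsec = 3.0856776e+16 m, so 315.4 parsec = 315.4 * 3.0856776e+16 = 9.7322271e+18 m. Combine: 2.5282347e-19 J / 9.7322271e+18 m = 2.5977967e-38 N. 1 dyn = 1e-05 N, so 2.5977967e-38 N = 2.5977967e-38 / 1e-05 = 2.5977967e-33 dyn ≈ 2.598e-33 dyn (4 s.f.). Final answer: 2.598e-33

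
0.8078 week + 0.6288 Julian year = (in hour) 1 week = 604800 s, so 0.8078 week = 0.8078 * 604800 = 488557.44 s. 1 Julian year = 31557600 s, so 0.6288 Julian year = 0.6288 * 31557600 = 19843419 s. Sum: 488557.44 + 19843419 = 20331976 s. 1 hour = 3600 s, so 20331976 s = 20331976 / 3600 = 5647.7712 hour ≈ 5648 hour (4 s.f.). Final answer: 5648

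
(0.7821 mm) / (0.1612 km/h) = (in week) 1 mm = 0.001 m, so 0.7821 mm = 0.7821 * 0.001 = 0.0007821 m. 1 km/h = 0.27777778 m/s, so 0.1612 km/h = 0.1612 * 0.27777778 = 0.044777778 m/s. Combine: 0.0007821 m / 0.044777778 m/s = 0.017466253 s. 1 week = 604800 s, so 0.017466253 s = 0.017466253 / 604800 = 2.8879387e-08 week ≈ 2.888e-08 week (4 s.f.). Final answer: 2.888e-08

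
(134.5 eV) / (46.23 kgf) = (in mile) 1 eV = 1.6021766e-19 J, so 134.5 eV = 134.5 * 1.6021766e-19 = 2.1549276e-17 J. 1 kgf = 9.80665 N, so 46.23 kgf = 46.23 * 9.80665 = 453.36143 N. Combine: 2.1549276e-17 J / 453.36143 N = 4.7532221e-20 m. 1 mile = 1609.344 m, so 4.7532221e-20 m = 4.7532221e-20 / 1609.344 = 2.9535153e-23 mile ≈ 2.954e-23 mile (4 s.f.). Final answer: 2.954e-23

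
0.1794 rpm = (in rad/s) 1 rpm = 0.10471976 rad/s, so 0.1794 rpm = 0.1794 * 0.10471976 = 0.018786724 rad/s. Result: 0.018786724 rad/s ≈ 0.01879 rad/s (4 s.f.). Final answer: 0.01879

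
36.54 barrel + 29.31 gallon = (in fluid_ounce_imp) 2.084e+05. Check: 1 barrel = 0.15898729 m^3, so 36.54 barrel = 36.54 * 0.15898729 = 5.8093958 m^3. 1 gallon = 0.0037854118 m^3, so 29.31 gallon = 29.31 * 0.0037854118 = 0.11095042 m^3. Sum: 5.8093958 + 0.11095042 = 5.9203462 m^3. 1 fluid_ounce_imp = 2.8413063e-05 m^3, so 5.9203462 m^3 = 5.9203462 / 2.8413063e-05 = 208367.06 fluid_ounce_imp ≈ 2.084e+05 fluid_ounce_imp (4 s.f.).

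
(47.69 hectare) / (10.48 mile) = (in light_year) 1 hectare = 10000 m^2, so 47.69 hectare = 47.69 * 10000 = 476900 m^2. 1 mile = 1609.344 m, so 10.48 mile = 10.48 * 1609.344 = 16865.925 m. Combine: 476900 m^2 / 16865.925 m = 28.275947 m. 1 light_year = 9.4607305e+15 m, so 28.275947 m = 28.275947 / 9.4607305e+15 = 2.9887699e-15 light_year ≈ 2.989e-15 light_year (4 s.f.). Final answer: 2.989e-15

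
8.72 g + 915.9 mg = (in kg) 0.009636. Check: 1 g = 0.001 kg, so 8.72 g = 8.72 * 0.001 = 0.00872 kg. 1 mg = 1e-06 kg, so 915.9 mg = 915.9 * 1e-06 = 0.0009159 kg. Sum: 0.00872 + 0.0009159 = 0.0096359 kg. Result: 0.0096359 kg ≈ 0.009636 kg (4 s.f.).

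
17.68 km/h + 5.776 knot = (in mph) 17.63. Check: 1 km/h = 0.27777778 m/s, so 17.68 km/h = 17.68 * 0.27777778 = 4.9111111 m/s. 1 knot = 0.51444444 m/s, so 5.776 knot = 5.776 * 0.51444444 = 2.9714311 m/s. Sum: 4.9111111 + 2.9714311 = 7.8825422 m/s. 1 mph = 0.44704 m/s, so 7.8825422 m/s = 7.8825422 / 0.44704 = 17.632745 mph ≈ 17.63 mph (4 s.f.).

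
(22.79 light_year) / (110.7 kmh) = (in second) 1 light_year = 9.4607305e+15 m, so 22.79 light_year = 22.79 * 9.4607305e+15 = 2.1561005e+17 m. 1 kmh = 0.27777778 m/s, so 110.7 kmh = 110.7 * 0.27777778 = 30.75 m/s. Combine: 2.1561005e+17 m / 30.75 m/s = 7.0117089e+15 s. 7.0117089e+15 s = 7.0117089e+15 second ≈ 7.012e+15 second (4 s.f.). Final answer: 7.012e+15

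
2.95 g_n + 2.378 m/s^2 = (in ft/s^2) 1 g_n = 9.80665 m/s^2, so 2.95 g_n = 2.95 * 9.80665 = 28.929617 m/s^2. 2.378 m/s^2 is already in m/s^2. Sum: 28.929617 + 2.378 = 31.307617 m/s^2. 1 ft/s^2 = 0.3048 m/s^2, so 31.307617 m/s^2 = 31.307617 / 0.3048 = 102.71528 ft/s^2 ≈ 102.7 ft/s^2 (4 s.f.). Final answer: 102.7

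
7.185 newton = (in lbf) 7.185 newton = 7.185 N. 1 lbf = 4.4482216 N, so 7.185 N = 7.185 / 4.4482216 = 1.6152523 lbf ≈ 1.615 lbf (4 s.f.). Final answer: 1.615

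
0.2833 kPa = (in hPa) 2.833. Check: 1 kPa = 1000 Pa, so 0.2833 kPa = 0.2833 * 1000 = 283.3 Pa. 1 hPa = 100 Pa, so 283.3 Pa = 283.3 / 100 = 2.833 hPa.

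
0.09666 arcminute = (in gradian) 0.00179. Check: 1 arcminute = 0.00029088821 rad, so 0.09666 arcminute = 0.09666 * 0.00029088821 = 2.8117254e-05 rad. 1 gradian = 0.015707963 rad, so 2.8117254e-05 rad = 2.8117254e-05 / 0.015707963 = 0.00179 gradian.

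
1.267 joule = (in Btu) 0.001201. Check: 1.267 joule = 1.267 J. 1 Btu = 1055.0559 J, so 1.267 J = 1.267 / 1055.0559 = 0.0012008843 Btu ≈ 0.001201 Btu (4 s.f.).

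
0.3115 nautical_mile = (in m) 576.9. Check: 1 nautical_mile = 1852 m, so 0.3115 nautical_mile = 0.3115 * 1852 = 576.898 m. Result: 576.898 m ≈ 576.9 m (4 s.f.).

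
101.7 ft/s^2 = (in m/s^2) 31. Check: 1 ft/s^2 = 0.3048 m/s^2, so 101.7 ft/s^2 = 101.7 * 0.3048 = 30.99816 m/s^2. Result: 30.99816 m/s^2 ≈ 31 m/s^2 (4 s.f.).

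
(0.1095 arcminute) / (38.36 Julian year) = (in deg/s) 1.508e-12. Check: 1 arcminute = 0.00029088821 rad, so 0.1095 arcminute = 0.1095 * 0.00029088821 = 3.1852259e-05 rad. 1 Julian year = 31557600 s, so 38.36 Julian year = 38.36 * 31557600 = 1.2105495e+09 s. Combine: 3.1852259e-05 rad / 1.2105495e+09 s = 2.6312231e-14 rad/s. 1 deg/s = 0.017453293 rad/s, so 2.6312231e-14 rad/s = 2.6312231e-14 / 0.017453293 = 1.5075798e-12 deg/s ≈ 1.508e-12 deg/s (4 s.f.).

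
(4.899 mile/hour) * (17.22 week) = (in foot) 1 mile/hour = 0.44704 m/s, so 4.899 mile/hour = 4.899 * 0.44704 = 2.190049 m/s. 1 week = 604800 s, so 17.22 week = 17.22 * 604800 = 10414656 s. Combine: 2.190049 m/s * 10414656 s = 22808607 m. 1 foot = 0.3048 m, so 22808607 m = 22808607 / 0.3048 = 74831386 foot ≈ 7.483e+07 foot (4 s.f.). Final answer: 7.483e+07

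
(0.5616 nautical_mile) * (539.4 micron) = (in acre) 1 nautical_mile = 1852 m, so 0.5616 nautical_mile = 0.5616 * 1852 = 1040.0832 m. 1 micron = 1e-06 m, so 539.4 micron = 539.4 * 1e-06 = 0.0005394 m. Combine: 1040.0832 m * 0.0005394 m = 0.56102088 m^2. 1 acre = 4046.8564 m^2, so 0.56102088 m^2 = 0.56102088 / 4046.8564 = 0.00013863128 acre ≈ 0.0001386 acre (4 s.f.). Final answer: 0.0001386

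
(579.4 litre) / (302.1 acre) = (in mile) 2.945e-10. Check: 1 litre = 0.001 m^3, so 579.4 litre = 579.4 * 0.001 = 0.5794 m^3. 1 acre = 4046.8564 m^2, so 302.1 acre = 302.1 * 4046.8564 = 1222555.3 m^2. Combine: 0.5794 m^3 / 1222555.3 m^2 = 4.7392538e-07 m. 1 mile = 1609.344 m, so 4.7392538e-07 m = 4.7392538e-07 / 1609.344 = 2.9448358e-10 mile ≈ 2.945e-10 mile (4 s.f.).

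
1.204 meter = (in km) 1.204 meter = 1.204 m. 1 km = 1000 m, so 1.204 m = 1.204 / 1000 = 0.001204 km. Final answer: 0.001204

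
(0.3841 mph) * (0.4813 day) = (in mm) 7.14e+06. Check: 1 mph = 0.44704 m/s, so 0.3841 mph = 0.3841 * 0.44704 = 0.17170806 m/s. 1 day = 86400 s, so 0.4813 day = 0.4813 * 86400 = 41584.32 s. Combine: 0.17170806 m/s * 41584.32 s = 7140.3631 m. 1 mm = 0.001 m, so 7140.3631 m = 7140.3631 / 0.001 = 7140363.1 mm ≈ 7.14e+06 mm (4 s.f.).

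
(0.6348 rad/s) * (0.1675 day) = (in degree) 5.264e+05. Check: 0.6348 rad/s is already in rad/s. 1 day = 86400 s, so 0.1675 day = 0.1675 * 86400 = 14472 s. Combine: 0.6348 rad/s * 14472 s = 9186.8256 rad. 1 degree = 0.017453293 rad, so 9186.8256 rad = 9186.8256 / 0.017453293 = 526366.33 degree ≈ 5.264e+05 degree (4 s.f.).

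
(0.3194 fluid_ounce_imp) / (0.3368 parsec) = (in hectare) 1 fluid_ounce_imp = 2.8413063e-05 m^3, so 0.3194 fluid_ounce_imp = 0.3194 * 2.8413063e-05 = 9.0751322e-06 m^3. 1 parsec = 3.0856776e+16 m, so 0.3368 parsec = 0.3368 * 3.0856776e+16 = 1.0392562e+16 m. Combine: 9.0751322e-06 m^3 / 1.0392562e+16 m = 8.7323338e-22 m^2. 1 hectare = 10000 m^2, so 8.7323338e-22 m^2 = 8.7323338e-22 / 10000 = 8.7323338e-26 hectare ≈ 8.732e-26 hectare (4 s.f.). Final answer: 8.732e-26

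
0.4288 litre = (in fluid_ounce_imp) 1 litre = 0.001 m^3, so 0.4288 litre = 0.4288 * 0.001 = 0.0004288 m^3. 1 fluid_ounce_imp = 2.8413063e-05 m^3, so 0.0004288 m^3 = 0.0004288 / 2.8413063e-05 = 15.09165 fluid_ounce_imp ≈ 15.09 fluid_ounce_imp (4 s.f.). Final answer: 15.09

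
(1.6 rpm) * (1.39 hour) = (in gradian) 1 rpm = 0.10471976 rad/s, so 1.6 rpm = 1.6 * 0.10471976 = 0.16755161 rad/s. 1 hour = 3600 s, so 1.39 hour = 1.39 * 3600 = 5004 s. Combine: 0.16755161 rad/s * 5004 s = 838.42825 rad. 1 gradian = 0.015707963 rad, so 838.42825 rad = 838.42825 / 0.015707963 = 53376 gradian ≈ 5.338e+04 gradian (4 s.f.). Final answer: 5.338e+04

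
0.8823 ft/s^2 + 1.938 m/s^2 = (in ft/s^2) 7.241. Check: 1 ft/s^2 = 0.3048 m/s^2, so 0.8823 ft/s^2 = 0.8823 * 0.3048 = 0.26892504 m/s^2. 1.938 m/s^2 is already in m/s^2. Sum: 0.26892504 + 1.938 = 2.206925 m/s^2. 1 ft/s^2 = 0.3048 m/s^2, so 2.206925 m/s^2 = 2.206925 / 0.3048 = 7.2405677 ft/s^2 ≈ 7.241 ft/s^2 (4 s.f.).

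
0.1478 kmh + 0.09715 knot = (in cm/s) 1 kmh = 0.27777778 m/s, so 0.1478 kmh = 0.1478 * 0.27777778 = 0.041055556 m/s. 1 knot = 0.51444444 m/s, so 0.09715 knot = 0.09715 * 0.51444444 = 0.049978278 m/s. Sum: 0.041055556 + 0.049978278 = 0.091033833 m/s. 1 cm/s = 0.01 m/s, so 0.091033833 m/s = 0.091033833 / 0.01 = 9.1033833 cm/s ≈ 9.103 cm/s (4 s.f.). Final answer: 9.103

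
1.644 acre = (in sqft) 1 acre = 4046.8564 m^2, so 1.644 acre = 1.644 * 4046.8564 = 6653.032 m^2. 1 sqft = 0.09290304 m^2, so 6653.032 m^2 = 6653.032 / 0.09290304 = 71612.64 sqft ≈ 7.161e+04 sqft (4 s.f.). Final answer: 7.161e+04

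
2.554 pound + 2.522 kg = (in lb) 1 pound = 0.45359237 kg, so 2.554 pound = 2.554 * 0.45359237 = 1.1584749 kg. 2.522 kg is already in kg. Sum: 1.1584749 + 2.522 = 3.6804749 kg. 1 lb = 0.45359237 kg, so 3.6804749 kg = 3.6804749 / 0.45359237 = 8.1140583 lb ≈ 8.114 lb (4 s.f.). Final answer: 8.114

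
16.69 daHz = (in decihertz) 1669. Check: 1 daHz = 10 Hz, so 16.69 daHz = 16.69 * 10 = 166.9 Hz. 1 decihertz = 0.1 Hz, so 166.9 Hz = 166.9 / 0.1 = 1669 decihertz.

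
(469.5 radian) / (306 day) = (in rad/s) 469.5 radian = 469.5 rad. 1 day = 86400 s, so 306 day = 306 * 86400 = 26438400 s. Combine: 469.5 rad / 26438400 s = 1.7758261e-05 rad/s. Result: 1.7758261e-05 rad/s ≈ 1.776e-05 rad/s (4 s.f.). Final answer: 1.776e-05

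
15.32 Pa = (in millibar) 0.1532. Check: 1 millibar = 100 Pa, so 15.32 Pa = 15.32 / 100 = 0.1532 millibar.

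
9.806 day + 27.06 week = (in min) 2.869e+05. Check: 1 day = 86400 s, so 9.806 day = 9.806 * 86400 = 847238.4 s. 1 week = 604800 s, so 27.06 week = 27.06 * 604800 = 16365888 s. Sum: 847238.4 + 16365888 = 17213126 s. 1 min = 60 s, so 17213126 s = 17213126 / 60 = 286885.44 min ≈ 2.869e+05 min (4 s.f.).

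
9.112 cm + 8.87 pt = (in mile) 1 cm = 0.01 m, so 9.112 cm = 9.112 * 0.01 = 0.09112 m. 1 pt = 0.00035277778 m, so 8.87 pt = 8.87 * 0.00035277778 = 0.0031291389 m. Sum: 0.09112 + 0.0031291389 = 0.094249139 m. 1 mile = 1609.344 m, so 0.094249139 m = 0.094249139 / 1609.344 = 5.85637e-05 mile ≈ 5.856e-05 mile (4 s.f.). Final answer: 5.856e-05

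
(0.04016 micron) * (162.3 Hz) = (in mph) 1.458e-05. Check: 1 micron = 1e-06 m, so 0.04016 micron = 0.04016 * 1e-06 = 4.016e-08 m. 162.3 Hz is already in Hz. Combine: 4.016e-08 m * 162.3 Hz = 6.517968e-06 m/s. 1 mph = 0.44704 m/s, so 6.517968e-06 m/s = 6.517968e-06 / 0.44704 = 1.4580279e-05 mph ≈ 1.458e-05 mph (4 s.f.).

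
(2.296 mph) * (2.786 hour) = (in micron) 1.029e+10. Check: 1 mph = 0.44704 m/s, so 2.296 mph = 2.296 * 0.44704 = 1.0264038 m/s. 1 hour = 3600 s, so 2.786 hour = 2.786 * 3600 = 10029.6 s. Combine: 1.0264038 m/s * 10029.6 s = 10294.42 m. 1 micron = 1e-06 m, so 10294.42 m = 10294.42 / 1e-06 = 1.029442e+10 micron ≈ 1.029e+10 micron (4 s.f.).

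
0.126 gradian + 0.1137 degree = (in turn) 0.0006308. Check: 1 gradian = 0.015707963 rad, so 0.126 gradian = 0.126 * 0.015707963 = 0.0019792034 rad. 1 degree = 0.017453293 rad, so 0.1137 degree = 0.1137 * 0.017453293 = 0.0019844394 rad. Sum: 0.0019792034 + 0.0019844394 = 0.0039636427 rad. 1 turn = 6.2831853 rad, so 0.0039636427 rad = 0.0039636427 / 6.2831853 = 0.00063083333 turn ≈ 0.0006308 turn (4 s.f.).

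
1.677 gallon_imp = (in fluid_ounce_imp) 268.3. Check: 1 gallon_imp = 0.00454609 m^3, so 1.677 gallon_imp = 1.677 * 0.00454609 = 0.0076237929 m^3. 1 fluid_ounce_imp = 2.8413063e-05 m^3, so 0.0076237929 m^3 = 0.0076237929 / 2.8413063e-05 = 268.32 fluid_ounce_imp ≈ 268.3 fluid_ounce_imp (4 s.f.).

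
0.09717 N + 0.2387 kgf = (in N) 2.438. Check: 0.09717 N is already in N. 1 kgf = 9.80665 N, so 0.2387 kgf = 0.2387 * 9.80665 = 2.3408474 N. Sum: 0.09717 + 2.3408474 = 2.4380174 N. Result: 2.4380174 N ≈ 2.438 N (4 s.f.).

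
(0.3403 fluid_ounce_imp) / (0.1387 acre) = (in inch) 1 fluid_ounce_imp = 2.8413063e-05 m^3, so 0.3403 fluid_ounce_imp = 0.3403 * 2.8413063e-05 = 9.6689652e-06 m^3. 1 acre = 4046.8564 m^2, so 0.1387 acre = 0.1387 * 4046.8564 = 561.29899 m^2. Combine: 9.6689652e-06 m^3 / 561.29899 m^2 = 1.7226051e-08 m. 1 inch = 0.0254 m, so 1.7226051e-08 m = 1.7226051e-08 / 0.0254 = 6.78191e-07 inch ≈ 6.782e-07 inch (4 s.f.). Final answer: 6.782e-07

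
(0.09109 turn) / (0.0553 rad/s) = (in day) 0.0001198. Check: 1 turn = 6.2831853 rad, so 0.09109 turn = 0.09109 * 6.2831853 = 0.57233535 rad. 0.0553 rad/s is already in rad/s. Combine: 0.57233535 rad / 0.0553 rad/s = 10.349645 s. 1 day = 86400 s, so 10.349645 s = 10.349645 / 86400 = 0.00011978755 day ≈ 0.0001198 day (4 s.f.).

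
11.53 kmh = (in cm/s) 320.3. Check: 1 kmh = 0.27777778 m/s, so 11.53 kmh = 11.53 * 0.27777778 = 3.2027778 m/s. 1 cm/s = 0.01 m/s, so 3.2027778 m/s = 3.2027778 / 0.01 = 320.27778 cm/s ≈ 320.3 cm/s (4 s.f.).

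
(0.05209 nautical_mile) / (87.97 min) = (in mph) 1 nautical_mile = 1852 m, so 0.05209 nautical_mile = 0.05209 * 1852 = 96.47068 m. 1 min = 60 s, so 87.97 min = 87.97 * 60 = 5278.2 s. Combine: 96.47068 m / 5278.2 s = 0.018277193 m/s. 1 mph = 0.44704 m/s, so 0.018277193 m/s = 0.018277193 / 0.44704 = 0.040884916 mph ≈ 0.04088 mph (4 s.f.). Final answer: 0.04088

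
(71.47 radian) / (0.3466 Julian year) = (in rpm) 71.47 radian = 71.47 rad. 1 Julian year = 31557600 s, so 0.3466 Julian year = 0.3466 * 31557600 = 10937864 s. Combine: 71.47 rad / 10937864 s = 6.5341824e-06 rad/s. 1 rpm = 0.10471976 rad/s, so 6.5341824e-06 rad/s = 6.5341824e-06 / 0.10471976 = 6.2396846e-05 rpm ≈ 6.24e-05 rpm (4 s.f.). Final answer: 6.24e-05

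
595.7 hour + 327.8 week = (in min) 1 hour = 3600 s, so 595.7 hour = 595.7 * 3600 = 2144520 s. 1 week = 604800 s, so 327.8 week = 327.8 * 604800 = 1.9825344e+08 s. Sum: 2144520 + 1.9825344e+08 = 2.0039796e+08 s. 1 min = 60 s, so 2.0039796e+08 s = 2.0039796e+08 / 60 = 3339966 min ≈ 3.34e+06 min (4 s.f.). Final answer: 3.34e+06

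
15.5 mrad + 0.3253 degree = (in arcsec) 1 mrad = 0.001 rad, so 15.5 mrad = 15.5 * 0.001 = 0.0155 rad. 1 degree = 0.017453293 rad, so 0.3253 degree = 0.3253 * 0.017453293 = 0.0056775561 rad. Sum: 0.0155 + 0.0056775561 = 0.021177556 rad. 1 arcsec = 4.8481368e-06 rad, so 0.021177556 rad = 0.021177556 / 4.8481368e-06 = 4368.1845 arcsec ≈ 4368 arcsec (4 s.f.). Final answer: 4368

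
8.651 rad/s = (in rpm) 82.61. Check: 1 rpm = 0.10471976 rad/s, so 8.651 rad/s = 8.651 / 0.10471976 = 82.610965 rpm ≈ 82.61 rpm (4 s.f.).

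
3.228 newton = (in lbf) 3.228 newton = 3.228 N. 1 lbf = 4.4482216 N, so 3.228 N = 3.228 / 4.4482216 = 0.72568327 lbf ≈ 0.7257 lbf (4 s.f.). Final answer: 0.7257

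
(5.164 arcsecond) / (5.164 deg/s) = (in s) 1 arcsecond = 4.8481368e-06 rad, so 5.164 arcsecond = 5.164 * 4.8481368e-06 = 2.5035778e-05 rad. 1 deg/s = 0.017453293 rad/s, so 5.164 deg/s = 5.164 * 0.017453293 = 0.090128803 rad/s. Combine: 2.5035778e-05 rad / 0.090128803 rad/s = 0.00027777778 s. Result: 0.00027777778 s ≈ 0.0002778 s (4 s.f.). Final answer: 0.0002778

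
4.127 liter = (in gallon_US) 1.09. Check: 1 liter = 0.001 m^3, so 4.127 liter = 4.127 * 0.001 = 0.004127 m^3. 1 gallon_US = 0.0037854118 m^3, so 0.004127 m^3 = 0.004127 / 0.0037854118 = 1.0902381 gallon_US ≈ 1.09 gallon_US (4 s.f.).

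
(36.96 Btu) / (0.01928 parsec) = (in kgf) 6.684e-12. Check: 1 Btu = 1055.0559 J, so 36.96 Btu = 36.96 * 1055.0559 = 38994.864 J. 1 parsec = 3.0856776e+16 m, so 0.01928 parsec = 0.01928 * 3.0856776e+16 = 5.9491864e+14 m. Combine: 38994.864 J / 5.9491864e+14 m = 6.554655e-11 N. 1 kgf = 9.80665 N, so 6.554655e-11 N = 6.554655e-11 / 9.80665 = 6.683888e-12 kgf ≈ 6.684e-12 kgf (4 s.f.).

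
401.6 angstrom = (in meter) 4.016e-08. Check: 1 angstrom = 1e-10 m, so 401.6 angstrom = 401.6 * 1e-10 = 4.016e-08 m. 4.016e-08 m = 4.016e-08 meter.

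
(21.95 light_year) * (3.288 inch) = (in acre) 4.286e+12. Check: 1 light_year = 9.4607305e+15 m, so 21.95 light_year = 21.95 * 9.4607305e+15 = 2.0766303e+17 m. 1 inch = 0.0254 m, so 3.288 inch = 3.288 * 0.0254 = 0.0835152 m. Combine: 2.0766303e+17 m * 0.0835152 m = 1.734302e+16 m^2. 1 acre = 4046.8564 m^2, so 1.734302e+16 m^2 = 1.734302e+16 / 4046.8564 = 4.2855535e+12 acre ≈ 4.286e+12 acre (4 s.f.).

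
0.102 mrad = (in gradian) 1 mrad = 0.001 rad, so 0.102 mrad = 0.102 * 0.001 = 0.000102 rad. 1 gradian = 0.015707963 rad, so 0.000102 rad = 0.000102 / 0.015707963 = 0.0064935217 gradian ≈ 0.006494 gradian (4 s.f.). Final answer: 0.006494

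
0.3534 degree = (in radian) 0.006168. Check: 1 degree = 0.017453293 rad, so 0.3534 degree = 0.3534 * 0.017453293 = 0.0061679936 rad. 0.0061679936 rad = 0.0061679936 radian ≈ 0.006168 radian (4 s.f.).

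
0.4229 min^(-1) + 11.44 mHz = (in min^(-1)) 1.109. Check: 1 min^(-1) = 0.016666667 Hz, so 0.4229 min^(-1) = 0.4229 * 0.016666667 = 0.0070483333 Hz. 1 mHz = 0.001 Hz, so 11.44 mHz = 11.44 * 0.001 = 0.01144 Hz. Sum: 0.0070483333 + 0.01144 = 0.018488333 Hz. 1 min^(-1) = 0.016666667 Hz, so 0.018488333 Hz = 0.018488333 / 0.016666667 = 1.1093 min^(-1) ≈ 1.109 min^(-1) (4 s.f.).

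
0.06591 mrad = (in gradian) 1 mrad = 0.001 rad, so 0.06591 mrad = 0.06591 * 0.001 = 6.591e-05 rad. 1 gradian = 0.015707963 rad, so 6.591e-05 rad = 6.591e-05 / 0.015707963 = 0.0041959609 gradian ≈ 0.004196 gradian (4 s.f.). Final answer: 0.004196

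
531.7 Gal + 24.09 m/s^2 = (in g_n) 2.999. Check: 1 Gal = 0.01 m/s^2, so 531.7 Gal = 531.7 * 0.01 = 5.317 m/s^2. 24.09 m/s^2 is already in m/s^2. Sum: 5.317 + 24.09 = 29.407 m/s^2. 1 g_n = 9.80665 m/s^2, so 29.407 m/s^2 = 29.407 / 9.80665 = 2.9986795 g_n ≈ 2.999 g_n (4 s.f.).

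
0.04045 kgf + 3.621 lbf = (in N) 16.5. Check: 1 kgf = 9.80665 N, so 0.04045 kgf = 0.04045 * 9.80665 = 0.39667899 N. 1 lbf = 4.4482216 N, so 3.621 lbf = 3.621 * 4.4482216 = 16.10701 N. Sum: 0.39667899 + 16.10701 = 16.503689 N. Result: 16.503689 N ≈ 16.5 N (4 s.f.).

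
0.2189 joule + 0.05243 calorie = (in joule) 0.2189 joule = 0.2189 J. 1 calorie = 4.184 J, so 0.05243 calorie = 0.05243 * 4.184 = 0.21936712 J. Sum: 0.2189 + 0.21936712 = 0.43826712 J. 0.43826712 J = 0.43826712 joule ≈ 0.4383 joule (4 s.f.). Final answer: 0.4383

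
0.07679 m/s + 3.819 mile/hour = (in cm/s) 0.07679 m/s is already in m/s. 1 mile/hour = 0.44704 m/s, so 3.819 mile/hour = 3.819 * 0.44704 = 1.7072458 m/s. Sum: 0.07679 + 1.7072458 = 1.7840358 m/s. 1 cm/s = 0.01 m/s, so 1.7840358 m/s = 1.7840358 / 0.01 = 178.40358 cm/s ≈ 178.4 cm/s (4 s.f.). Final answer: 178.4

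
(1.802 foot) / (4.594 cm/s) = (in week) 1.977e-05. Check: 1 foot = 0.3048 m, so 1.802 foot = 1.802 * 0.3048 = 0.5492496 m. 1 cm/s = 0.01 m/s, so 4.594 cm/s = 4.594 * 0.01 = 0.04594 m/s. Combine: 0.5492496 m / 0.04594 m/s = 11.955803 s. 1 week = 604800 s, so 11.955803 s = 11.955803 / 604800 = 1.9768193e-05 week ≈ 1.977e-05 week (4 s.f.).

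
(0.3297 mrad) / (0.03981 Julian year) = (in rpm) 1 mrad = 0.001 rad, so 0.3297 mrad = 0.3297 * 0.001 = 0.0003297 rad. 1 Julian year = 31557600 s, so 0.03981 Julian year = 0.03981 * 31557600 = 1256308.1 s. Combine: 0.0003297 rad / 1256308.1 s = 2.6243563e-10 rad/s. 1 rpm = 0.10471976 rad/s, so 2.6243563e-10 rad/s = 2.6243563e-10 / 0.10471976 = 2.5060757e-09 rpm ≈ 2.506e-09 rpm (4 s.f.). Final answer: 2.506e-09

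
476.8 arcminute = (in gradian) 1 arcminute = 0.00029088821 rad, so 476.8 arcminute = 476.8 * 0.00029088821 = 0.1386955 rad. 1 gradian = 0.015707963 rad, so 0.1386955 rad = 0.1386955 / 0.015707963 = 8.8296296 gradian ≈ 8.83 gradian (4 s.f.). Final answer: 8.83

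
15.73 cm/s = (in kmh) 1 cm/s = 0.01 m/s, so 15.73 cm/s = 15.73 * 0.01 = 0.1573 m/s. 1 kmh = 0.27777778 m/s, so 0.1573 m/s = 0.1573 / 0.27777778 = 0.56628 kmh ≈ 0.5663 kmh (4 s.f.). Final answer: 0.5663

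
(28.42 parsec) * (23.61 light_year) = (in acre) 1 parsec = 3.0856776e+16 m, so 28.42 parsec = 28.42 * 3.0856776e+16 = 8.7694957e+17 m. 1 light_year = 9.4607305e+15 m, so 23.61 light_year = 23.61 * 9.4607305e+15 = 2.2336785e+17 m. Combine: 8.7694957e+17 m * 2.2336785e+17 m = 1.9588234e+35 m^2. 1 acre = 4046.8564 m^2, so 1.9588234e+35 m^2 = 1.9588234e+35 / 4046.8564 = 4.840358e+31 acre ≈ 4.84e+31 acre (4 s.f.). Final answer: 4.84e+31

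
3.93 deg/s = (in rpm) 0.655. Check: 1 deg/s = 0.017453293 rad/s, so 3.93 deg/s = 3.93 * 0.017453293 = 0.06859144 rad/s. 1 rpm = 0.10471976 rad/s, so 0.06859144 rad/s = 0.06859144 / 0.10471976 = 0.655 rpm.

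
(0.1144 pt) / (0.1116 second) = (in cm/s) 0.03616. Check: 1 pt = 0.00035277778 m, so 0.1144 pt = 0.1144 * 0.00035277778 = 4.0357778e-05 m. 0.1116 second = 0.1116 s. Combine: 4.0357778e-05 m / 0.1116 s = 0.00036162883 m/s. 1 cm/s = 0.01 m/s, so 0.00036162883 m/s = 0.00036162883 / 0.01 = 0.036162883 cm/s ≈ 0.03616 cm/s (4 s.f.).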